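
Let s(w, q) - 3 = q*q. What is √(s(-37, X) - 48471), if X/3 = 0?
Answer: 2*I*√12117 ≈ 220.15*I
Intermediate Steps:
X = 0 (X = 3*0 = 0)
s(w, q) = 3 + q² (s(w, q) = 3 + q*q = 3 + q²)
√(s(-37, X) - 48471) = √((3 + 0²) - 48471) = √((3 + 0) - 48471) = √(3 - 48471) = √(-48468) = 2*I*√12117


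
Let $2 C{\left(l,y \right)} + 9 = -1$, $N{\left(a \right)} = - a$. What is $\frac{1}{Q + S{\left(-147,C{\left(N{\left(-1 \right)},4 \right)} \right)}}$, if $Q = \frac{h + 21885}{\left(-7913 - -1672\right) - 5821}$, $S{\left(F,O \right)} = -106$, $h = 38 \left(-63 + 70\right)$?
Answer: $- \frac{12062}{1300723} \approx -0.0092733$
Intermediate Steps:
$h = 266$ ($h = 38 \cdot 7 = 266$)
$C{\left(l,y \right)} = -5$ ($C{\left(l,y \right)} = - \frac{9}{2} + \frac{1}{2} \left(-1\right) = - \frac{9}{2} - \frac{1}{2} = -5$)
$Q = - \frac{22151}{12062}$ ($Q = \frac{266 + 21885}{\left(-7913 - -1672\right) - 5821} = \frac{22151}{\left(-7913 + 1672\right) - 5821} = \frac{22151}{-6241 - 5821} = \frac{22151}{-12062} = 22151 \left(- \frac{1}{12062}\right) = - \frac{22151}{12062} \approx -1.8364$)
$\frac{1}{Q + S{\left(-147,C{\left(N{\left(-1 \right)},4 \right)} \right)}} = \frac{1}{- \frac{22151}{12062} - 106} = \frac{1}{- \frac{1300723}{12062}} = - \frac{12062}{1300723}$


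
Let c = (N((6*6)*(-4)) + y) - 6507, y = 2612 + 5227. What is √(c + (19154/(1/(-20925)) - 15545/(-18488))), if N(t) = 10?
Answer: I*√34248642979572898/9244 ≈ 20020.0*I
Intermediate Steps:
y = 7839
c = 1342 (c = (10 + 7839) - 6507 = 7849 - 6507 = 1342)
√(c + (19154/(1/(-20925)) - 15545/(-18488))) = √(1342 + (19154/(1/(-20925)) - 15545/(-18488))) = √(1342 + (19154/(-1/20925) - 15545*(-1/18488))) = √(1342 + (19154*(-20925) + 15545/18488)) = √(1342 + (-400797450 + 15545/18488)) = √(1342 - 7409943240055/18488) = √(-7409918429159/18488) = I*√34248642979572898/9244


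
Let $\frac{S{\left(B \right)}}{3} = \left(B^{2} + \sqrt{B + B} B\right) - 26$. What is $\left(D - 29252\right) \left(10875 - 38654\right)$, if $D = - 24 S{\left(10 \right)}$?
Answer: $960597820 + 40001760 \sqrt{5} \approx 1.05 \cdot 10^{9}$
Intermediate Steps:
$S{\left(B \right)} = -78 + 3 B^{2} + 3 \sqrt{2} B^{\frac{3}{2}}$ ($S{\left(B \right)} = 3 \left(\left(B^{2} + \sqrt{B + B} B\right) - 26\right) = 3 \left(\left(B^{2} + \sqrt{2 B} B\right) - 26\right) = 3 \left(\left(B^{2} + \sqrt{2} \sqrt{B} B\right) - 26\right) = 3 \left(\left(B^{2} + \sqrt{2} B^{\frac{3}{2}}\right) - 26\right) = 3 \left(-26 + B^{2} + \sqrt{2} B^{\frac{3}{2}}\right) = -78 + 3 B^{2} + 3 \sqrt{2} B^{\frac{3}{2}}$)
$D = -5328 - 1440 \sqrt{5}$ ($D = - 24 \left(-78 + 3 \cdot 10^{2} + 3 \sqrt{2} \cdot 10^{\frac{3}{2}}\right) = - 24 \left(-78 + 3 \cdot 100 + 3 \sqrt{2} \cdot 10 \sqrt{10}\right) = - 24 \left(-78 + 300 + 60 \sqrt{5}\right) = - 24 \left(222 + 60 \sqrt{5}\right) = -5328 - 1440 \sqrt{5} \approx -8547.9$)
$\left(D - 29252\right) \left(10875 - 38654\right) = \left(\left(-5328 - 1440 \sqrt{5}\right) - 29252\right) \left(10875 - 38654\right) = \left(\left(-5328 - 1440 \sqrt{5}\right) - 29252\right) \left(-27779\right) = \left(-34580 - 1440 \sqrt{5}\right) \left(-27779\right) = 960597820 + 40001760 \sqrt{5}$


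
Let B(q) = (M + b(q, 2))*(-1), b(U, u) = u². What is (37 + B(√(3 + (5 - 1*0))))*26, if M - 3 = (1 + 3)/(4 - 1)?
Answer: 2236/3 ≈ 745.33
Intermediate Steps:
M = 13/3 (M = 3 + (1 + 3)/(4 - 1) = 3 + 4/3 = 13/3 ≈ 4.3333)
B(q) = -25/3 (B(q) = (13/3 + 2²)*(-1) = (13/3 + 4)*(-1) = (25/3)*(-1) = -25/3)
(37 + B(√(3 + (5 - 1*0))))*26 = (37 - 25/3)*26 = (86/3)*26 = 2236/3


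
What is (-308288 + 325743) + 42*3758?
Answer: 175291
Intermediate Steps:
(-308288 + 325743) + 42*3758 = 17455 + 157836 = 175291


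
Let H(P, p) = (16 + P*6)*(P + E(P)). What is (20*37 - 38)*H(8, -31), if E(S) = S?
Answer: 718848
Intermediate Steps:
H(P, p) = 2*P*(16 + 6*P) (H(P, p) = (16 + P*6)*(P + P) = (16 + 6*P)*(2*P) = 2*P*(16 + 6*P))
(20*37 - 38)*H(8, -31) = (20*37 - 38)*(4*8*(8 + 3*8)) = (740 - 38)*(4*8*(8 + 24)) = 702*(4*8*32) = 702*1024 = 718848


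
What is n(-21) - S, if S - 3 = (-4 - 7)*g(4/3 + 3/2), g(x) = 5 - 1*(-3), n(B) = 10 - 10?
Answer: 85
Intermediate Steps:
n(B) = 0
g(x) = 8 (g(x) = 5 + 3 = 8)
S = -85 (S = 3 + (-4 - 7)*8 = 3 - 11*8 = 3 - 88 = -85)
n(-21) - S = 0 - 1*(-85) = 0 + 85 = 85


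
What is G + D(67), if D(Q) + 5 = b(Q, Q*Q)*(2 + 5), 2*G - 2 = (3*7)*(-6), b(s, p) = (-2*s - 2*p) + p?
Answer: -32428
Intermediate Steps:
b(s, p) = -p - 2*s (b(s, p) = (-2*p - 2*s) + p = -p - 2*s)
G = -62 (G = 1 + ((3*7)*(-6))/2 = 1 + (21*(-6))/2 = 1 + (1/2)*(-126) = 1 - 63 = -62)
D(Q) = -5 - 14*Q - 7*Q**2 (D(Q) = -5 + (-Q*Q - 2*Q)*(2 + 5) = -5 + (-Q**2 - 2*Q)*7 = -5 + (-14*Q - 7*Q**2) = -5 - 14*Q - 7*Q**2)
G + D(67) = -62 + (-5 - 14*67 - 7*67**2) = -62 + (-5 - 938 - 7*4489) = -62 + (-5 - 938 - 31423) = -62 - 32366 = -32428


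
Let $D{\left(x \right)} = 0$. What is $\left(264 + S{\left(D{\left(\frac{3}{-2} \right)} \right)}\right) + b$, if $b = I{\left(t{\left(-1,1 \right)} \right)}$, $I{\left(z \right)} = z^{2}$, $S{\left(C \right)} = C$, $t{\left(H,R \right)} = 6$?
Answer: $300$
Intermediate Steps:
$b = 36$ ($b = 6^{2} = 36$)
$\left(264 + S{\left(D{\left(\frac{3}{-2} \right)} \right)}\right) + b = \left(264 + 0\right) + 36 = 264 + 36 = 300$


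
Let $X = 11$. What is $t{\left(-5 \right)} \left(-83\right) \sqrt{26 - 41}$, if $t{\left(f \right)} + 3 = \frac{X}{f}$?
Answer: $\frac{2158 i \sqrt{15}}{5} \approx 1671.6 i$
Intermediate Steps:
$t{\left(f \right)} = -3 + \frac{11}{f}$
$t{\left(-5 \right)} \left(-83\right) \sqrt{26 - 41} = \left(-3 + \frac{11}{-5}\right) \left(-83\right) \sqrt{26 - 41} = \left(-3 + 11 \left(- \frac{1}{5}\right)\right) \left(-83\right) \sqrt{-15} = \left(-3 - \frac{11}{5}\right) \left(-83\right) i \sqrt{15} = \left(- \frac{26}{5}\right) \left(-83\right) i \sqrt{15} = \frac{2158 i \sqrt{15}}{5}$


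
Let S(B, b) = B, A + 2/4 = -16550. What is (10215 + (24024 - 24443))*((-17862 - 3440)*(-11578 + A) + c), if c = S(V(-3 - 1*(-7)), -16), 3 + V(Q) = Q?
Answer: 5869697645168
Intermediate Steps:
V(Q) = -3 + Q
A = -33101/2 (A = -½ - 16550 = -33101/2 ≈ -16551.)
c = 1 (c = -3 + (-3 - 1*(-7)) = -3 + (-3 + 7) = -3 + 4 = 1)
(10215 + (24024 - 24443))*((-17862 - 3440)*(-11578 + A) + c) = (10215 + (24024 - 24443))*((-17862 - 3440)*(-11578 - 33101/2) + 1) = (10215 - 419)*(-21302*(-56257/2) + 1) = 9796*(599193307 + 1) = 9796*599193308 = 5869697645168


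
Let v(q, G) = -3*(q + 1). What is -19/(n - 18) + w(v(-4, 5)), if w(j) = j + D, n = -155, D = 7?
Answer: 2787/173 ≈ 16.110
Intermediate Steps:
v(q, G) = -3 - 3*q (v(q, G) = -3*(1 + q) = -3 - 3*q)
w(j) = 7 + j (w(j) = j + 7 = 7 + j)
-19/(n - 18) + w(v(-4, 5)) = -19/(-155 - 18) + (7 + (-3 - 3*(-4))) = -19/(-173) + (7 + (-3 + 12)) = -1/173*(-19) + (7 + 9) = 19/173 + 16 = 2787/173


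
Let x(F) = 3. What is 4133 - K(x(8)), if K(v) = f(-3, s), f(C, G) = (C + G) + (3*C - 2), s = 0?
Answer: 4147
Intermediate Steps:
f(C, G) = -2 + G + 4*C (f(C, G) = (C + G) + (-2 + 3*C) = -2 + G + 4*C)
K(v) = -14 (K(v) = -2 + 0 + 4*(-3) = -2 + 0 - 12 = -14)
4133 - K(x(8)) = 4133 - 1*(-14) = 4133 + 14 = 4147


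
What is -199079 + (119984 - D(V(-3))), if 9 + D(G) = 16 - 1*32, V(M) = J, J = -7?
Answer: -79070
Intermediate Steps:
V(M) = -7
D(G) = -25 (D(G) = -9 + (16 - 1*32) = -9 + (16 - 32) = -9 - 16 = -25)
-199079 + (119984 - D(V(-3))) = -199079 + (119984 - 1*(-25)) = -199079 + (119984 + 25) = -199079 + 120009 = -79070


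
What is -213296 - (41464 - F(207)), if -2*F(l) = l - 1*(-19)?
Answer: -254873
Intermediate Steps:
F(l) = -19/2 - l/2 (F(l) = -(l - 1*(-19))/2 = -(l + 19)/2 = -(19 + l)/2 = -19/2 - l/2)
-213296 - (41464 - F(207)) = -213296 - (41464 - (-19/2 - ½*207)) = -213296 - (41464 - (-19/2 - 207/2)) = -213296 - (41464 - 1*(-113)) = -213296 - (41464 + 113) = -213296 - 1*41577 = -213296 - 41577 = -254873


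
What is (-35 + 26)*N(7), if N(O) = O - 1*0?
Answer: -63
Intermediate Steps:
N(O) = O (N(O) = O + 0 = O)
(-35 + 26)*N(7) = (-35 + 26)*7 = -9*7 = -63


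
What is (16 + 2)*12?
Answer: 216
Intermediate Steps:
(16 + 2)*12 = 18*12 = 216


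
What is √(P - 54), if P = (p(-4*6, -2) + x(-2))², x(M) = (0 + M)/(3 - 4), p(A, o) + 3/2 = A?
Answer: √1993/2 ≈ 22.322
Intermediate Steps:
p(A, o) = -3/2 + A
x(M) = -M (x(M) = M/(-1) = M*(-1) = -M)
P = 2209/4 (P = ((-3/2 - 4*6) - 1*(-2))² = ((-3/2 - 24) + 2)² = (-51/2 + 2)² = (-47/2)² = 2209/4 ≈ 552.25)
√(P - 54) = √(2209/4 - 54) = √(1993/4) = √1993/2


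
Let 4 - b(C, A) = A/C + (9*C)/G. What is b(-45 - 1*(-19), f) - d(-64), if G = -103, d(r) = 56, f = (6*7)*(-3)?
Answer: -79159/1339 ≈ -59.118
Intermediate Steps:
f = -126 (f = 42*(-3) = -126)
b(C, A) = 4 + 9*C/103 - A/C (b(C, A) = 4 - (A/C + (9*C)/(-103)) = 4 - (A/C + (9*C)*(-1/103)) = 4 - (A/C - 9*C/103) = 4 - (-9*C/103 + A/C) = 4 + (9*C/103 - A/C) = 4 + 9*C/103 - A/C)
b(-45 - 1*(-19), f) - d(-64) = (4 + 9*(-45 - 1*(-19))/103 - 1*(-126)/(-45 - 1*(-19))) - 1*56 = (4 + 9*(-45 + 19)/103 - 1*(-126)/(-45 + 19)) - 56 = (4 + (9/103)*(-26) - 1*(-126)/(-26)) - 56 = (4 - 234/103 - 1*(-126)*(-1/26)) - 56 = (4 - 234/103 - 63/13) - 56 = -4175/1339 - 56 = -79159/1339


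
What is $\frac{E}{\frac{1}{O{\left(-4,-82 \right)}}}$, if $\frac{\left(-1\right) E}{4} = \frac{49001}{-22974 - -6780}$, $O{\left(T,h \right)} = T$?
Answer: $- \frac{392008}{8097} \approx -48.414$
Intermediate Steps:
$E = \frac{98002}{8097}$ ($E = - 4 \frac{49001}{-22974 - -6780} = - 4 \frac{49001}{-22974 + 6780} = - 4 \frac{49001}{-16194} = - 4 \cdot 49001 \left(- \frac{1}{16194}\right) = \left(-4\right) \left(- \frac{49001}{16194}\right) = \frac{98002}{8097} \approx 12.104$)
$\frac{E}{\frac{1}{O{\left(-4,-82 \right)}}} = \frac{98002}{8097 \frac{1}{-4}} = \frac{98002}{8097 \left(- \frac{1}{4}\right)} = \frac{98002}{8097} \left(-4\right) = - \frac{392008}{8097}$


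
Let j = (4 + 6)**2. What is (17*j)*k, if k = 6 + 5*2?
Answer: 27200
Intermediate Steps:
j = 100 (j = 10**2 = 100)
k = 16 (k = 6 + 10 = 16)
(17*j)*k = (17*100)*16 = 1700*16 = 27200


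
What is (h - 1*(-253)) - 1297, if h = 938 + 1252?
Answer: 1146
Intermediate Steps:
h = 2190
(h - 1*(-253)) - 1297 = (2190 - 1*(-253)) - 1297 = (2190 + 253) - 1297 = 2443 - 1297 = 1146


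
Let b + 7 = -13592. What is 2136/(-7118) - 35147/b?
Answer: 110564441/48398841 ≈ 2.2844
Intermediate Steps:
b = -13599 (b = -7 - 13592 = -13599)
2136/(-7118) - 35147/b = 2136/(-7118) - 35147/(-13599) = 2136*(-1/7118) - 35147*(-1/13599) = -1068/3559 + 35147/13599 = 110564441/48398841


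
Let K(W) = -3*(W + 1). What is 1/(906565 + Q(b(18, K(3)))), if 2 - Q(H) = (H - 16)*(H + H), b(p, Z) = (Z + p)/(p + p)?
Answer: 18/16318301 ≈ 1.1031e-6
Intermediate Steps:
K(W) = -3 - 3*W (K(W) = -3*(1 + W) = -3 - 3*W)
b(p, Z) = (Z + p)/(2*p) (b(p, Z) = (Z + p)/((2*p)) = (Z + p)*(1/(2*p)) = (Z + p)/(2*p))
Q(H) = 2 - 2*H*(-16 + H) (Q(H) = 2 - (H - 16)*(H + H) = 2 - (-16 + H)*2*H = 2 - 2*H*(-16 + H))
1/(906565 + Q(b(18, K(3)))) = 1/(906565 + (2 - 2*((-3 - 3*3) + 18)²/1296 + 32*((½)*((-3 - 3*3) + 18)/18))) = 1/(906565 + (2 - 2*((-3 - 9) + 18)²/1296 + 32*((½)*(1/18)*((-3 - 9) + 18)))) = 1/(906565 + (2 - 2*(-12 + 18)²/1296 + 32*((½)*(1/18)*(-12 + 18)))) = 1/(906565 + (2 - 2*((½)*(1/18)*6)² + 32*((½)*(1/18)*6))) = 1/(906565 + (2 - 2*(⅙)² + 32*(⅙))) = 1/(906565 + (2 - 2*1/36 + 16/3)) = 1/(906565 + (2 - 1/18 + 16/3)) = 1/(906565 + 131/18) = 1/(16318301/18) = 18/16318301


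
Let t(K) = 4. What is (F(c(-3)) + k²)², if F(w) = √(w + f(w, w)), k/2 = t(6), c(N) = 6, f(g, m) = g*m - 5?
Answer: (64 + √37)² ≈ 4911.6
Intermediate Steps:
f(g, m) = -5 + g*m
k = 8 (k = 2*4 = 8)
F(w) = √(-5 + w + w²) (F(w) = √(w + (-5 + w*w)) = √(w + (-5 + w²)) = √(-5 + w + w²))
(F(c(-3)) + k²)² = (√(-5 + 6 + 6²) + 8²)² = (√(-5 + 6 + 36) + 64)² = (√37 + 64)² = (64 + √37)²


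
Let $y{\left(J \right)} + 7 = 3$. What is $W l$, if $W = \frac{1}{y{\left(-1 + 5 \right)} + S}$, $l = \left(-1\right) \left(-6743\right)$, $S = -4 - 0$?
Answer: $- \frac{6743}{8} \approx -842.88$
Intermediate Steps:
$y{\left(J \right)} = -4$ ($y{\left(J \right)} = -7 + 3 = -4$)
$S = -4$ ($S = -4 + 0 = -4$)
$l = 6743$
$W = - \frac{1}{8}$ ($W = \frac{1}{-4 - 4} = \frac{1}{-8} = - \frac{1}{8} \approx -0.125$)
$W l = \left(- \frac{1}{8}\right) 6743 = - \frac{6743}{8}$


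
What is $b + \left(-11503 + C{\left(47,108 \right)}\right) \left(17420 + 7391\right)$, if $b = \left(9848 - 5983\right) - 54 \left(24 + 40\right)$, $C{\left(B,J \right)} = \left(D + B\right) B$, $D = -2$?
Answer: $-232925259$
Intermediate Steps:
$C{\left(B,J \right)} = B \left(-2 + B\right)$ ($C{\left(B,J \right)} = \left(-2 + B\right) B = B \left(-2 + B\right)$)
$b = 409$ ($b = 3865 - 3456 = 409$)
$b + \left(-11503 + C{\left(47,108 \right)}\right) \left(17420 + 7391\right) = 409 + \left(-11503 + 47 \left(-2 + 47\right)\right) \left(17420 + 7391\right) = 409 + \left(-11503 + 47 \cdot 45\right) 24811 = 409 + \left(-11503 + 2115\right) 24811 = 409 - 232925668 = -232925259$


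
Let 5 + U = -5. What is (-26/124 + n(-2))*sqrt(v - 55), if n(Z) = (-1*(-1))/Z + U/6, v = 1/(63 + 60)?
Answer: -442*I*sqrt(207993)/11439 ≈ -17.622*I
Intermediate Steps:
U = -10 (U = -5 - 5 = -10)
v = 1/123 ≈ 0.0081301
n(Z) = -5/3 + 1/Z (n(Z) = (-1*(-1))/Z - 10/6 = 1/Z - 10*1/6 = 1/Z - 5/3 = -5/3 + 1/Z)
(-26/124 + n(-2))*sqrt(v - 55) = (-26/124 + (-5/3 + 1/(-2)))*sqrt(1/123 - 55) = (-26*1/124 + (-5/3 - 1/2))*sqrt(-6764/123) = (-13/62 - 13/6)*(2*I*sqrt(207993)/123) = -442*I*sqrt(207993)/11439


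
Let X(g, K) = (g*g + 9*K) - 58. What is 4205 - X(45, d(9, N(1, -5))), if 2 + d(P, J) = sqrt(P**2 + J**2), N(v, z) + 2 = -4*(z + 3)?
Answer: 2256 - 27*sqrt(13) ≈ 2158.6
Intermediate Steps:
N(v, z) = -14 - 4*z (N(v, z) = -2 - 4*(z + 3) = -2 - 4*(3 + z) = -2 + (-12 - 4*z) = -14 - 4*z)
d(P, J) = -2 + sqrt(J**2 + P**2) (d(P, J) = -2 + sqrt(P**2 + J**2) = -2 + sqrt(J**2 + P**2))
X(g, K) = -58 + g**2 + 9*K (X(g, K) = (g**2 + 9*K) - 58 = -58 + g**2 + 9*K)
4205 - X(45, d(9, N(1, -5))) = 4205 - (-58 + 45**2 + 9*(-2 + sqrt((-14 - 4*(-5))**2 + 9**2))) = 4205 - (-58 + 2025 + 9*(-2 + sqrt((-14 + 20)**2 + 81))) = 4205 - (-58 + 2025 + 9*(-2 + sqrt(6**2 + 81))) = 4205 - (-58 + 2025 + 9*(-2 + sqrt(36 + 81))) = 4205 - (-58 + 2025 + 9*(-2 + sqrt(117))) = 4205 - (-58 + 2025 + 9*(-2 + 3*sqrt(13))) = 4205 - (-58 + 2025 + (-18 + 27*sqrt(13))) = 4205 - (1949 + 27*sqrt(13)) = 4205 + (-1949 - 27*sqrt(13)) = 2256 - 27*sqrt(13)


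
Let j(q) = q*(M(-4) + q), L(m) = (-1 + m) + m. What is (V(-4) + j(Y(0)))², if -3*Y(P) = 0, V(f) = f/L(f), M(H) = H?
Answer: 16/81 ≈ 0.19753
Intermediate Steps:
L(m) = -1 + 2*m
V(f) = f/(-1 + 2*f)
Y(P) = 0 (Y(P) = -⅓*0 = 0)
j(q) = q*(-4 + q)
(V(-4) + j(Y(0)))² = (-4/(-1 + 2*(-4)) + 0*(-4 + 0))² = (-4/(-1 - 8) + 0*(-4))² = (-4/(-9) + 0)² = (-4*(-⅑) + 0)² = (4/9 + 0)² = (4/9)² = 16/81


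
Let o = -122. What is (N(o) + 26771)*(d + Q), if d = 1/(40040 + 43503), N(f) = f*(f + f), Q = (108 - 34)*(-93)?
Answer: -32506698036575/83543 ≈ -3.8910e+8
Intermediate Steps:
Q = -6882 (Q = 74*(-93) = -6882)
N(f) = 2*f² (N(f) = f*(2*f) = 2*f²)
d = 1/83543 ≈ 1.1970e-5
(N(o) + 26771)*(d + Q) = (2*(-122)² + 26771)*(1/83543 - 6882) = (2*14884 + 26771)*(-574942925/83543) = (29768 + 26771)*(-574942925/83543) = 56539*(-574942925/83543) = -32506698036575/83543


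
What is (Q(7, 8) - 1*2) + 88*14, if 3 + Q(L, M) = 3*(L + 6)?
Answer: 1266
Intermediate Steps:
Q(L, M) = 15 + 3*L (Q(L, M) = -3 + 3*(L + 6) = -3 + 3*(6 + L) = -3 + (18 + 3*L) = 15 + 3*L)
(Q(7, 8) - 1*2) + 88*14 = ((15 + 3*7) - 1*2) + 88*14 = ((15 + 21) - 2) + 1232 = (36 - 2) + 1232 = 34 + 1232 = 1266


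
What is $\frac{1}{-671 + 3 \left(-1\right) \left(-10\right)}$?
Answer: $- \frac{1}{641} \approx -0.0015601$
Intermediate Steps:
$\frac{1}{-671 + 3 \left(-1\right) \left(-10\right)} = \frac{1}{-671 - -30} = \frac{1}{-671 + 30} = \frac{1}{-641} = - \frac{1}{641}$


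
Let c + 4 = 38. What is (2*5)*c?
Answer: 340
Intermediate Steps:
c = 34 (c = -4 + 38 = 34)
(2*5)*c = (2*5)*34 = 10*34 = 340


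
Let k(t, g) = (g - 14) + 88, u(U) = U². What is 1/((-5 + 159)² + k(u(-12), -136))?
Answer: 1/23654 ≈ 4.2276e-5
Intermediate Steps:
k(t, g) = 74 + g (k(t, g) = (-14 + g) + 88 = 74 + g)
1/((-5 + 159)² + k(u(-12), -136)) = 1/((-5 + 159)² + (74 - 136)) = 1/(154² - 62) = 1/(23716 - 62) = 1/23654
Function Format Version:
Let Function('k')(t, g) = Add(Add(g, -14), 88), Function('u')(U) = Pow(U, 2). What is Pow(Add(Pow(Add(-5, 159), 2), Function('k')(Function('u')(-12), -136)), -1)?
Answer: Rational(1, 23654) ≈ 4.2276e-5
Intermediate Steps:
Function('k')(t, g) = Add(74, g) (Function('k')(t, g) = Add(Add(-14, g), 88) = Add(74, g))
Pow(Add(Pow(Add(-5, 159), 2), Function('k')(Function('u')(-12), -136)), -1) = Pow(Add(Pow(Add(-5, 159), 2), Add(74, -136)), -1) = Pow(Add(Pow(154, 2), -62), -1) = Pow(Add(23716, -62), -1) = Pow(23654, -1) = Rational(1, 23654)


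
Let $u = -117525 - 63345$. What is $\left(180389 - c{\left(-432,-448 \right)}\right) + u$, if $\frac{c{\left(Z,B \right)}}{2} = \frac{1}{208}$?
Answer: $- \frac{50025}{104} \approx -481.01$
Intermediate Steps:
$c{\left(Z,B \right)} = \frac{1}{104}$ ($c{\left(Z,B \right)} = \frac{2}{208} = 2 \cdot \frac{1}{208} = \frac{1}{104}$)
$u = -180870$ ($u = -117525 - 63345 = -180870$)
$\left(180389 - c{\left(-432,-448 \right)}\right) + u = \left(180389 - \frac{1}{104}\right) - 180870 = \frac{18760455}{104} - 180870 = - \frac{50025}{104}$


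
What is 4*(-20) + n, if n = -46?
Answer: -126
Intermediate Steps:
4*(-20) + n = 4*(-20) - 46 = -80 - 46 = -126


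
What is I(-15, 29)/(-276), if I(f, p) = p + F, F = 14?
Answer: -43/276 ≈ -0.15580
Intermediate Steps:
I(f, p) = 14 + p (I(f, p) = p + 14 = 14 + p)
I(-15, 29)/(-276) = (14 + 29)/(-276) = 43*(-1/276) = -43/276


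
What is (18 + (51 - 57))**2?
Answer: 144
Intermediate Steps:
(18 + (51 - 57))**2 = (18 - 6)**2 = 12**2 = 144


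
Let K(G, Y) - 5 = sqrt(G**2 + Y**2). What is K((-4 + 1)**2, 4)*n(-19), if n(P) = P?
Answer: -95 - 19*sqrt(97) ≈ -282.13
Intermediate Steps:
K(G, Y) = 5 + sqrt(G**2 + Y**2)
K((-4 + 1)**2, 4)*n(-19) = (5 + sqrt(((-4 + 1)**2)**2 + 4**2))*(-19) = (5 + sqrt(((-3)**2)**2 + 16))*(-19) = (5 + sqrt(9**2 + 16))*(-19) = (5 + sqrt(81 + 16))*(-19) = (5 + sqrt(97))*(-19) = -95 - 19*sqrt(97)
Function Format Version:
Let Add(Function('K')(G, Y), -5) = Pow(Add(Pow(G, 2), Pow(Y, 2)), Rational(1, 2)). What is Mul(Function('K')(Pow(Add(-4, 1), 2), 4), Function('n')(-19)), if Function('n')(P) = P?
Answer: Add(-95, Mul(-19, Pow(97, Rational(1, 2)))) ≈ -282.13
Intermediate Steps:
Function('K')(G, Y) = Add(5, Pow(Add(Pow(G, 2), Pow(Y, 2)), Rational(1, 2)))
Mul(Function('K')(Pow(Add(-4, 1), 2), 4), Function('n')(-19)) = Mul(Add(5, Pow(Add(Pow(Pow(Add(-4, 1), 2), 2), Pow(4, 2)), Rational(1, 2))), -19) = Mul(Add(5, Pow(Add(Pow(Pow(-3, 2), 2), 16), Rational(1, 2))), -19) = Mul(Add(5, Pow(Add(Pow(9, 2), 16), Rational(1, 2))), -19) = Mul(Add(5, Pow(Add(81, 16), Rational(1, 2))), -19) = Mul(Add(5, Pow(97, Rational(1, 2))), -19) = Add(-95, Mul(-19, Pow(97, Rational(1, 2))))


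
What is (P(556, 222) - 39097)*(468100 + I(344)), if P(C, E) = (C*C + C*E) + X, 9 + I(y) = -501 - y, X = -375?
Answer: 183672533616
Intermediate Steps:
I(y) = -510 - y (I(y) = -9 + (-501 - y) = -510 - y)
P(C, E) = -375 + C² + C*E (P(C, E) = (C*C + C*E) - 375 = (C² + C*E) - 375 = -375 + C² + C*E)
(P(556, 222) - 39097)*(468100 + I(344)) = ((-375 + 556² + 556*222) - 39097)*(468100 + (-510 - 1*344)) = ((-375 + 309136 + 123432) - 39097)*(468100 + (-510 - 344)) = (432193 - 39097)*(468100 - 854) = 393096*467246 = 183672533616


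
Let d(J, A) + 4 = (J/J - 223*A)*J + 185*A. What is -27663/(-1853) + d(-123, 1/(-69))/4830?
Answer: 9151841429/617549310 ≈ 14.820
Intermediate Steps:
d(J, A) = -4 + 185*A + J*(1 - 223*A) (d(J, A) = -4 + ((J/J - 223*A)*J + 185*A) = -4 + ((1 - 223*A)*J + 185*A) = -4 + (J*(1 - 223*A) + 185*A) = -4 + (185*A + J*(1 - 223*A)) = -4 + 185*A + J*(1 - 223*A))
-27663/(-1853) + d(-123, 1/(-69))/4830 = -27663/(-1853) + (-4 - 123 + 185/(-69) - 223*(-123)/(-69))/4830 = -27663*(-1/1853) + (-4 - 123 + 185*(-1/69) - 223*(-1/69)*(-123))*(1/4830) = 27663/1853 + (-4 - 123 - 185/69 - 9143/23)*(1/4830) = 27663/1853 - 36377/69*1/4830 = 27663/1853 - 36377/333270 = 9151841429/617549310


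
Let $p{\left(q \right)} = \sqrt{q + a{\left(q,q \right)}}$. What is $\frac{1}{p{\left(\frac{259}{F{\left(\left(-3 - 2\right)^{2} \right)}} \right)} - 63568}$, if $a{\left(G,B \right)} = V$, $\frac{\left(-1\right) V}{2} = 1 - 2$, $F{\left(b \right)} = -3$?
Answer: $- \frac{190704}{12122672125} - \frac{i \sqrt{759}}{12122672125} \approx -1.5731 \cdot 10^{-5} - 2.2726 \cdot 10^{-9} i$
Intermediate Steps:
$V = 2$ ($V = - 2 \left(1 - 2\right) = \left(-2\right) \left(-1\right) = 2$)
$a{\left(G,B \right)} = 2$
$p{\left(q \right)} = \sqrt{2 + q}$ ($p{\left(q \right)} = \sqrt{q + 2} = \sqrt{2 + q}$)
$\frac{1}{p{\left(\frac{259}{F{\left(\left(-3 - 2\right)^{2} \right)}} \right)} - 63568} = \frac{1}{\sqrt{2 + \frac{259}{-3}} - 63568} = \frac{1}{\sqrt{2 + 259 \left(- \frac{1}{3}\right)} - 63568} = \frac{1}{\sqrt{2 - \frac{259}{3}} - 63568} = \frac{1}{\sqrt{- \frac{253}{3}} - 63568} = \frac{1}{\frac{i \sqrt{759}}{3} - 63568} = \frac{1}{-63568 + \frac{i \sqrt{759}}{3}}$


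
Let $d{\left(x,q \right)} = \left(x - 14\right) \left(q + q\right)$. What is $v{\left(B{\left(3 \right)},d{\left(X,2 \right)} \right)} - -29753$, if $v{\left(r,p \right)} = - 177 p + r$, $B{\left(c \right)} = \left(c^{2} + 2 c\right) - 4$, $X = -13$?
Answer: $48880$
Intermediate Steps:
$d{\left(x,q \right)} = 2 q \left(-14 + x\right)$ ($d{\left(x,q \right)} = \left(-14 + x\right) 2 q = 2 q \left(-14 + x\right)$)
$B{\left(c \right)} = -4 + c^{2} + 2 c$
$v{\left(r,p \right)} = r - 177 p$
$v{\left(B{\left(3 \right)},d{\left(X,2 \right)} \right)} - -29753 = \left(\left(-4 + 3^{2} + 2 \cdot 3\right) - 177 \cdot 2 \cdot 2 \left(-14 - 13\right)\right) - -29753 = \left(\left(-4 + 9 + 6\right) - 177 \cdot 2 \cdot 2 \left(-27\right)\right) + 29753 = \left(11 - -19116\right) + 29753 = \left(11 + 19116\right) + 29753 = 19127 + 29753 = 48880$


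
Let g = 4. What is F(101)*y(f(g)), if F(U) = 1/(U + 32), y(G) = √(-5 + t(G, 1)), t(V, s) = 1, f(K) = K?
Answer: 2*I/133 ≈ 0.015038*I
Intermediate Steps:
y(G) = 2*I (y(G) = √(-5 + 1) = √(-4) = 2*I)
F(U) = 1/(32 + U)
F(101)*y(f(g)) = (2*I)/(32 + 101) = (2*I)/133 = 2*I/133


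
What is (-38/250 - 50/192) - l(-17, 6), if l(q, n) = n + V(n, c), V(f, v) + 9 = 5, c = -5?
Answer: -28949/12000 ≈ -2.4124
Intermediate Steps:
V(f, v) = -4 (V(f, v) = -9 + 5 = -4)
l(q, n) = -4 + n (l(q, n) = n - 4 = -4 + n)
(-38/250 - 50/192) - l(-17, 6) = (-38/250 - 50/192) - (-4 + 6) = (-38*1/250 - 50*1/192) - 1*2 = (-19/125 - 25/96) - 2 = -4949/12000 - 2 = -28949/12000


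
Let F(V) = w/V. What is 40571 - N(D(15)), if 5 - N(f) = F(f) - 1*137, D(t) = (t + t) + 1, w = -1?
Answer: 1253298/31 ≈ 40429.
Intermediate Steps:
F(V) = -1/V
D(t) = 1 + 2*t (D(t) = 2*t + 1 = 1 + 2*t)
N(f) = 142 + 1/f (N(f) = 5 - (-1/f - 1*137) = 5 - (-1/f - 137) = 5 - (-137 - 1/f) = 5 + (137 + 1/f) = 142 + 1/f)
40571 - N(D(15)) = 40571 - (142 + 1/(1 + 2*15)) = 40571 - (142 + 1/(1 + 30)) = 40571 - (142 + 1/31) = 40571 - 1*4403/31 = 40571 - 4403/31 = 1253298/31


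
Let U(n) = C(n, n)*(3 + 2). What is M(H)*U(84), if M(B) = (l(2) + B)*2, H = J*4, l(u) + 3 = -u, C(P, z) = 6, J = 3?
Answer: 420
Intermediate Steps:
l(u) = -3 - u
H = 12 (H = 3*4 = 12)
U(n) = 30 (U(n) = 6*(3 + 2) = 6*5 = 30)
M(B) = -10 + 2*B (M(B) = ((-3 - 1*2) + B)*2 = ((-3 - 2) + B)*2 = (-5 + B)*2 = -10 + 2*B)
M(H)*U(84) = (-10 + 2*12)*30 = (-10 + 24)*30 = 14*30 = 420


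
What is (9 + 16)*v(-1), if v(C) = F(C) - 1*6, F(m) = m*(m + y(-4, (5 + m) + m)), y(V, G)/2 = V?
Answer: 75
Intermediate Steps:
y(V, G) = 2*V
F(m) = m*(-8 + m) (F(m) = m*(m + 2*(-4)) = m*(m - 8) = m*(-8 + m))
v(C) = -6 + C*(-8 + C) (v(C) = C*(-8 + C) - 1*6 = C*(-8 + C) - 6 = -6 + C*(-8 + C))
(9 + 16)*v(-1) = (9 + 16)*(-6 - (-8 - 1)) = 25*(-6 - 1*(-9)) = 25*(-6 + 9) = 25*3 = 75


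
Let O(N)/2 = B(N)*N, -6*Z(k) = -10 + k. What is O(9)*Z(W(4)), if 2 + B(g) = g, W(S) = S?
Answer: 126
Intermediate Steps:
Z(k) = 5/3 - k/6 (Z(k) = -(-10 + k)/6 = 5/3 - k/6)
B(g) = -2 + g
O(N) = 2*N*(-2 + N) (O(N) = 2*((-2 + N)*N) = 2*(N*(-2 + N)) = 2*N*(-2 + N))
O(9)*Z(W(4)) = (2*9*(-2 + 9))*(5/3 - ⅙*4) = (2*9*7)*(5/3 - ⅔) = 126*1 = 126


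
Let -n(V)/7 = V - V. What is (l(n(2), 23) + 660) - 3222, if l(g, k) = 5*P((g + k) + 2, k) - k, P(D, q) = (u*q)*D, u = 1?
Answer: 290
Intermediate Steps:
n(V) = 0 (n(V) = -7*(V - V) = -7*0 = 0)
P(D, q) = D*q (P(D, q) = (1*q)*D = q*D = D*q)
l(g, k) = -k + 5*k*(2 + g + k) (l(g, k) = 5*(((g + k) + 2)*k) - k = 5*((2 + g + k)*k) - k = 5*(k*(2 + g + k)) - k = 5*k*(2 + g + k) - k = -k + 5*k*(2 + g + k))
(l(n(2), 23) + 660) - 3222 = (23*(9 + 5*0 + 5*23) + 660) - 3222 = (23*(9 + 0 + 115) + 660) - 3222 = (23*124 + 660) - 3222 = (2852 + 660) - 3222 = 3512 - 3222 = 290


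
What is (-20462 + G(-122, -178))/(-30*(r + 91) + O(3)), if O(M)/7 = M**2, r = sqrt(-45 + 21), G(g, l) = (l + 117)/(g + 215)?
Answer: 1691791003/221169159 - 38060540*I*sqrt(6)/221169159 ≈ 7.6493 - 0.42153*I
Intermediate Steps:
G(g, l) = (117 + l)/(215 + g)
r = 2*I*sqrt(6) (r = sqrt(-24) = 2*I*sqrt(6) ≈ 4.899*I)
O(M) = 7*M**2
(-20462 + G(-122, -178))/(-30*(r + 91) + O(3)) = (-20462 + (117 - 178)/(215 - 122))/(-30*(2*I*sqrt(6) + 91) + 7*3**2) = (-20462 - 61/93)/(-30*(91 + 2*I*sqrt(6)) + 7*9) = (-20462 + (1/93)*(-61))/((-2730 - 60*I*sqrt(6)) + 63) = (-20462 - 61/93)/(-2667 - 60*I*sqrt(6)) = -1903027/(93*(-2667 - 60*I*sqrt(6)))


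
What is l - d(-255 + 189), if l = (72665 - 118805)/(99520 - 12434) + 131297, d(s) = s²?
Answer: 5527368893/43543 ≈ 1.2694e+5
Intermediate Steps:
l = 5717042201/43543 (l = -46140/87086 + 131297 = -46140*1/87086 + 131297 = -23070/43543 + 131297 = 5717042201/43543 ≈ 1.3130e+5)
l - d(-255 + 189) = 5717042201/43543 - (-255 + 189)² = 5717042201/43543 - 1*(-66)² = 5717042201/43543 - 1*4356 = 5717042201/43543 - 4356 = 5527368893/43543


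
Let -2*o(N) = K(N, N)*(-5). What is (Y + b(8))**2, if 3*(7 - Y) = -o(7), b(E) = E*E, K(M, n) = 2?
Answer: 47524/9 ≈ 5280.4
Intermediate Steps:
o(N) = 5 (o(N) = -(-5) = -1/2*(-10) = 5)
b(E) = E**2
Y = 26/3 (Y = 7 - (-1)*5/3 = 7 - 1/3*(-5) = 7 + 5/3 = 26/3 ≈ 8.6667)
(Y + b(8))**2 = (26/3 + 8**2)**2 = (26/3 + 64)**2 = (218/3)**2 = 47524/9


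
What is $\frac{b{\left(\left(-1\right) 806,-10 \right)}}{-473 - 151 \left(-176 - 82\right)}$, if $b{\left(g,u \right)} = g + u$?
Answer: $- \frac{816}{38485} \approx -0.021203$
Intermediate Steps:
$\frac{b{\left(\left(-1\right) 806,-10 \right)}}{-473 - 151 \left(-176 - 82\right)} = \frac{\left(-1\right) 806 - 10}{-473 - 151 \left(-176 - 82\right)} = \frac{-806 - 10}{-473 - 151 \left(-176 - 82\right)} = - \frac{816}{-473 - -38958} = - \frac{816}{-473 + 38958} = - \frac{816}{38485}$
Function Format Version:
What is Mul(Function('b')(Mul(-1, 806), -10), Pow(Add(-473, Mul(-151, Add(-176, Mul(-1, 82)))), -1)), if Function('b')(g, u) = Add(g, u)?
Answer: Rational(-816, 38485) ≈ -0.021203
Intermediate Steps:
Mul(Function('b')(Mul(-1, 806), -10), Pow(Add(-473, Mul(-151, Add(-176, Mul(-1, 82)))), -1)) = Mul(Add(Mul(-1, 806), -10), Pow(Add(-473, Mul(-151, Add(-176, Mul(-1, 82)))), -1)) = Mul(Add(-806, -10), Pow(Add(-473, Mul(-151, Add(-176, -82))), -1)) = Mul(-816, Pow(Add(-473, Mul(-151, -258)), -1)) = Mul(-816, Pow(Add(-473, 38958), -1)) = Mul(-816, Pow(38485, -1)) = Mul(-816, Rational(1, 38485)) = Rational(-816, 38485)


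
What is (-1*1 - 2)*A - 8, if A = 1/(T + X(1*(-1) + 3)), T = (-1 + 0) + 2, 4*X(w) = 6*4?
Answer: -59/7 ≈ -8.4286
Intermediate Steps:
X(w) = 6 (X(w) = (6*4)/4 = (¼)*24 = 6)
T = 1 (T = -1 + 2 = 1)
A = ⅐ (A = 1/(1 + 6) = 1/7 = ⅐ ≈ 0.14286)
(-1*1 - 2)*A - 8 = (-1*1 - 2)*(⅐) - 8 = (-1 - 2)*(⅐) - 8 = -3*⅐ - 8 = -3/7 - 8 = -59/7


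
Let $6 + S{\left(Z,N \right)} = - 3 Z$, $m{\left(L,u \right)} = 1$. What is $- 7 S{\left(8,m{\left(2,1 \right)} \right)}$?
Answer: $210$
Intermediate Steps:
$S{\left(Z,N \right)} = -6 - 3 Z$
$- 7 S{\left(8,m{\left(2,1 \right)} \right)} = - 7 \left(-6 - 24\right) = \left(-7\right) \left(-30\right) = 210$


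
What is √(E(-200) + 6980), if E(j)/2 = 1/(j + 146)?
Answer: √565377/9 ≈ 83.546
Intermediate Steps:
E(j) = 2/(146 + j) (E(j) = 2/(j + 146) = 2/(146 + j))
√(E(-200) + 6980) = √(2/(146 - 200) + 6980) = √(2/(-54) + 6980) = √(2*(-1/54) + 6980) = √(-1/27 + 6980) = √(188459/27) = √565377/9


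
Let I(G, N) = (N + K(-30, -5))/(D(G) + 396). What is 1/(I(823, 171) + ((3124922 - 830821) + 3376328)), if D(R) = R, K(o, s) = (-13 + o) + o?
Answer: 1219/6912253049 ≈ 1.7635e-7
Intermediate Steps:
K(o, s) = -13 + 2*o
I(G, N) = (-73 + N)/(396 + G) (I(G, N) = (N + (-13 + 2*(-30)))/(G + 396) = (N + (-13 - 60))/(396 + G) = (N - 73)/(396 + G) = (-73 + N)/(396 + G))
1/(I(823, 171) + ((3124922 - 830821) + 3376328)) = 1/((-73 + 171)/(396 + 823) + ((3124922 - 830821) + 3376328)) = 1/(98/1219 + (2294101 + 3376328)) = 1/((1/1219)*98 + 5670429) = 1/(98/1219 + 5670429) = 1/(6912253049/1219) = 1219/6912253049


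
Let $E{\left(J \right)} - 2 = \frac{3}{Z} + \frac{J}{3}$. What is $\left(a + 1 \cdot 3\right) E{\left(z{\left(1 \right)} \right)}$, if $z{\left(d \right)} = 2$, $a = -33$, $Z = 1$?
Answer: $-170$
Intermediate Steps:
$E{\left(J \right)} = 5 + \frac{J}{3}$ ($E{\left(J \right)} = 2 + \left(\frac{3}{1} + \frac{J}{3}\right) = 2 + \left(3 \cdot 1 + J \frac{1}{3}\right) = 2 + \left(3 + \frac{J}{3}\right) = 5 + \frac{J}{3}$)
$\left(a + 1 \cdot 3\right) E{\left(z{\left(1 \right)} \right)} = \left(-33 + 1 \cdot 3\right) \left(5 + \frac{1}{3} \cdot 2\right) = \left(-33 + 3\right) \left(5 + \frac{2}{3}\right) = \left(-30\right) \frac{17}{3} = -170$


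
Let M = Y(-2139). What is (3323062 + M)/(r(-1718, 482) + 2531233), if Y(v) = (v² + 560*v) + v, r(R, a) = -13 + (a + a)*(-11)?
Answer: 1674601/630154 ≈ 2.6574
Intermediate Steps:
r(R, a) = -13 - 22*a (r(R, a) = -13 + (2*a)*(-11) = -13 - 22*a)
Y(v) = v² + 561*v
M = 3375342 (M = -2139*(561 - 2139) = -2139*(-1578) = 3375342)
(3323062 + M)/(r(-1718, 482) + 2531233) = (3323062 + 3375342)/((-13 - 22*482) + 2531233) = 6698404/((-13 - 10604) + 2531233) = 6698404/(-10617 + 2531233) = 6698404/2520616 = 6698404*(1/2520616) = 1674601/630154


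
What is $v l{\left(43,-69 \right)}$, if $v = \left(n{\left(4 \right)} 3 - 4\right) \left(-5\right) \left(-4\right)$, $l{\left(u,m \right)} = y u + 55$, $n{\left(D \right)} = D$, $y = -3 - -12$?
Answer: $70720$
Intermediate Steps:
$y = 9$ ($y = -3 + 12 = 9$)
$l{\left(u,m \right)} = 55 + 9 u$ ($l{\left(u,m \right)} = 9 u + 55 = 55 + 9 u$)
$v = 160$ ($v = \left(4 \cdot 3 - 4\right) \left(-5\right) \left(-4\right) = \left(12 - 4\right) \left(-5\right) \left(-4\right) = 8 \left(-5\right) \left(-4\right) = \left(-40\right) \left(-4\right) = 160$)
$v l{\left(43,-69 \right)} = 160 \left(55 + 9 \cdot 43\right) = 160 \left(55 + 387\right) = 160 \cdot 442 = 70720$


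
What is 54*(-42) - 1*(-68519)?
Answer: 66251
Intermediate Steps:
54*(-42) - 1*(-68519) = -2268 + 68519 = 66251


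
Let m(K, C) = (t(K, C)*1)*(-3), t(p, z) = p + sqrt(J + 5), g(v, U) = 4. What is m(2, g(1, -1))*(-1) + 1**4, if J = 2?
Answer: 7 + 3*sqrt(7) ≈ 14.937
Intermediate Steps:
t(p, z) = p + sqrt(7) (t(p, z) = p + sqrt(2 + 5) = p + sqrt(7))
m(K, C) = -3*K - 3*sqrt(7) (m(K, C) = ((K + sqrt(7))*1)*(-3) = (K + sqrt(7))*(-3) = -3*K - 3*sqrt(7))
m(2, g(1, -1))*(-1) + 1**4 = (-3*2 - 3*sqrt(7))*(-1) + 1**4 = (-6 - 3*sqrt(7))*(-1) + 1 = (6 + 3*sqrt(7)) + 1 = 7 + 3*sqrt(7)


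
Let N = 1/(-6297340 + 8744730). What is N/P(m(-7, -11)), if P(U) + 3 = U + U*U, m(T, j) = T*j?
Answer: 1/14691682170 ≈ 6.8066e-11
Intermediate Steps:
P(U) = -3 + U + U² (P(U) = -3 + (U + U*U) = -3 + (U + U²) = -3 + U + U²)
N = 1/2447390 ≈ 4.0860e-7
N/P(m(-7, -11)) = 1/(2447390*(-3 - 7*(-11) + (-7*(-11))²)) = 1/(2447390*(-3 + 77 + 77²)) = 1/(2447390*(-3 + 77 + 5929)) = (1/2447390)/6003 = (1/2447390)*(1/6003) = 1/14691682170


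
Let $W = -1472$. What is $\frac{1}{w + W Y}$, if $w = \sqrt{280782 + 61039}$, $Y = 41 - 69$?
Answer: $\frac{41216}{1698416835} - \frac{\sqrt{341821}}{1698416835} \approx 2.3923 \cdot 10^{-5}$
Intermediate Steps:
$Y = -28$ ($Y = 41 - 69 = -28$)
$w = \sqrt{341821} \approx 584.65$
$\frac{1}{w + W Y} = \frac{1}{\sqrt{341821} - -41216} = \frac{1}{\sqrt{341821} + 41216} = \frac{1}{41216 + \sqrt{341821}}$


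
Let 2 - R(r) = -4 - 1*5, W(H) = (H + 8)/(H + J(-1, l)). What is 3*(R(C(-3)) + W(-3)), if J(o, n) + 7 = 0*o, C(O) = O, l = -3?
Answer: 63/2 ≈ 31.500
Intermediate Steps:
J(o, n) = -7 (J(o, n) = -7 + 0*o = -7 + 0 = -7)
W(H) = (8 + H)/(-7 + H) (W(H) = (H + 8)/(H - 7) = (8 + H)/(-7 + H))
R(r) = 11 (R(r) = 2 - (-4 - 1*5) = 2 - (-4 - 5) = 2 - 1*(-9) = 2 + 9 = 11)
3*(R(C(-3)) + W(-3)) = 3*(11 + (8 - 3)/(-7 - 3)) = 3*(11 + 5/(-10)) = 3*(11 - ⅒*5) = 3*(11 - ½) = 3*(21/2) = 63/2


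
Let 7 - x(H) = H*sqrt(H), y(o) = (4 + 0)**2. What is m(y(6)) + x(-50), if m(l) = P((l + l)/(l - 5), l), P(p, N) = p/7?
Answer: 571/77 + 250*I*sqrt(2) ≈ 7.4156 + 353.55*I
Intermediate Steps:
y(o) = 16 (y(o) = 4**2 = 16)
P(p, N) = p/7 (P(p, N) = p*(1/7) = p/7)
x(H) = 7 - H**(3/2) (x(H) = 7 - H*sqrt(H) = 7 - H**(3/2))
m(l) = 2*l/(7*(-5 + l)) (m(l) = ((l + l)/(l - 5))/7 = ((2*l)/(-5 + l))/7 = (2*l/(-5 + l))/7 = 2*l/(7*(-5 + l)))
m(y(6)) + x(-50) = (2/7)*16/(-5 + 16) + (7 - (-50)**(3/2)) = (2/7)*16/11 + (7 - (-250)*I*sqrt(2)) = (2/7)*16*(1/11) + (7 + 250*I*sqrt(2)) = 32/77 + (7 + 250*I*sqrt(2)) = 571/77 + 250*I*sqrt(2)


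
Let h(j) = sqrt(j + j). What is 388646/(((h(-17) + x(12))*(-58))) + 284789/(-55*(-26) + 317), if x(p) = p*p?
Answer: (-849796583*I + 8258881*sqrt(34))/(50663*(sqrt(34) - 144*I)) ≈ 116.56 + 1.8812*I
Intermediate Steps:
h(j) = sqrt(2)*sqrt(j) (h(j) = sqrt(2*j) = sqrt(2)*sqrt(j))
x(p) = p**2
388646/(((h(-17) + x(12))*(-58))) + 284789/(-55*(-26) + 317) = 388646/(((sqrt(2)*sqrt(-17) + 12**2)*(-58))) + 284789/(-55*(-26) + 317) = 388646/(((sqrt(2)*(I*sqrt(17)) + 144)*(-58))) + 284789/(1430 + 317) = 388646/(((I*sqrt(34) + 144)*(-58))) + 284789/1747 = 388646/(((144 + I*sqrt(34))*(-58))) + 284789*(1/1747) = 388646/(-8352 - 58*I*sqrt(34)) + 284789/1747 = 284789/1747 + 388646/(-8352 - 58*I*sqrt(34))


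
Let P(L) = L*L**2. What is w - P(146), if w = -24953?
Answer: -3137089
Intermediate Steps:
P(L) = L**3
w - P(146) = -24953 - 1*146**3 = -24953 - 1*3112136 = -24953 - 3112136 = -3137089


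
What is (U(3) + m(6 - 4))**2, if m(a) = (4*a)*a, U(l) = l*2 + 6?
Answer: 784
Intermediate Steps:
U(l) = 6 + 2*l (U(l) = 2*l + 6 = 6 + 2*l)
m(a) = 4*a**2
(U(3) + m(6 - 4))**2 = ((6 + 2*3) + 4*(6 - 4)**2)**2 = ((6 + 6) + 4*2**2)**2 = (12 + 4*4)**2 = (12 + 16)**2 = 28**2 = 784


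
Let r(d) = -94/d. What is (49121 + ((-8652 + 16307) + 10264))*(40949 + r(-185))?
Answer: 101574435872/37 ≈ 2.7453e+9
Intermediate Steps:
(49121 + ((-8652 + 16307) + 10264))*(40949 + r(-185)) = (49121 + ((-8652 + 16307) + 10264))*(40949 - 94/(-185)) = (49121 + (7655 + 10264))*(40949 - 94*(-1/185)) = (49121 + 17919)*(40949 + 94/185) = 67040*(7575659/185) = 101574435872/37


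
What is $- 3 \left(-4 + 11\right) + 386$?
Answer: $365$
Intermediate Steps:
$- 3 \left(-4 + 11\right) + 386 = \left(-3\right) 7 + 386 = -21 + 386 = 365$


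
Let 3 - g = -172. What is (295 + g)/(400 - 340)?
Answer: 47/6 ≈ 7.8333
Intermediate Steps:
g = 175 (g = 3 - 1*(-172) = 3 + 172 = 175)
(295 + g)/(400 - 340) = (295 + 175)/(400 - 340) = 470/60 = 470*(1/60) = 47/6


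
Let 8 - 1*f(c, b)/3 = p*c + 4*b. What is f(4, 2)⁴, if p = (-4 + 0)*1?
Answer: 5308416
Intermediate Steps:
p = -4 (p = -4*1 = -4)
f(c, b) = 24 - 12*b + 12*c (f(c, b) = 24 - 3*(-4*c + 4*b) = 24 + (-12*b + 12*c) = 24 - 12*b + 12*c)
f(4, 2)⁴ = (24 - 12*2 + 12*4)⁴ = (24 - 24 + 48)⁴ = 48⁴ = 5308416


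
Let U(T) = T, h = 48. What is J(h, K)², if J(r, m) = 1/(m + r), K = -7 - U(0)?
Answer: 1/1681 ≈ 0.00059488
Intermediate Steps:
K = -7 (K = -7 - 1*0 = -7 + 0 = -7)
J(h, K)² = (1/(-7 + 48))² = (1/41)² = 1/1681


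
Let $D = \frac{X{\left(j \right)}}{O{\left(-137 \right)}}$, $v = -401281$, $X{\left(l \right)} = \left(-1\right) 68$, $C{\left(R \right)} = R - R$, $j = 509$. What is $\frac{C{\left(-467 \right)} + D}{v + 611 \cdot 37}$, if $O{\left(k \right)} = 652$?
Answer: $\frac{17}{61723862} \approx 2.7542 \cdot 10^{-7}$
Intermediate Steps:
$C{\left(R \right)} = 0$
$X{\left(l \right)} = -68$
$D = - \frac{17}{163}$ ($D = - \frac{68}{652} = \left(-68\right) \frac{1}{652} = - \frac{17}{163} \approx -0.10429$)
$\frac{C{\left(-467 \right)} + D}{v + 611 \cdot 37} = \frac{0 - \frac{17}{163}}{-401281 + 611 \cdot 37} = - \frac{17}{163 \left(-401281 + 22607\right)} = - \frac{17}{163 \left(-378674\right)} = \left(- \frac{17}{163}\right) \left(- \frac{1}{378674}\right) = \frac{17}{61723862}$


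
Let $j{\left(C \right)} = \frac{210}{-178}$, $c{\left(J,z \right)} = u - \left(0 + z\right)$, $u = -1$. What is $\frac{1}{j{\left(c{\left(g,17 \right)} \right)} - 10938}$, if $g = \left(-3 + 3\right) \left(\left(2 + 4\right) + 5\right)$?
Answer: $- \frac{89}{973587} \approx -9.1415 \cdot 10^{-5}$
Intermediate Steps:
$g = 0$ ($g = 0 \left(6 + 5\right) = 0 \cdot 11 = 0$)
$c{\left(J,z \right)} = -1 - z$ ($c{\left(J,z \right)} = -1 - \left(0 + z\right) = -1 - z$)
$j{\left(C \right)} = - \frac{105}{89}$ ($j{\left(C \right)} = 210 \left(- \frac{1}{178}\right) = - \frac{105}{89}$)
$\frac{1}{j{\left(c{\left(g,17 \right)} \right)} - 10938} = \frac{1}{- \frac{105}{89} - 10938} = \frac{1}{- \frac{973587}{89}} = - \frac{89}{973587}$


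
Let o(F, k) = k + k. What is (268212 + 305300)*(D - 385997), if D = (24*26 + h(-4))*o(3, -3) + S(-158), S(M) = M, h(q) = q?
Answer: -223597991000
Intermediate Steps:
o(F, k) = 2*k
D = -3878 (D = (24*26 - 4)*(2*(-3)) - 158 = (624 - 4)*(-6) - 158 = 620*(-6) - 158 = -3720 - 158 = -3878)
(268212 + 305300)*(D - 385997) = (268212 + 305300)*(-3878 - 385997) = 573512*(-389875) = -223597991000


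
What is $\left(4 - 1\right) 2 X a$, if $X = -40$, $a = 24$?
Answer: $-5760$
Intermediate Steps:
$\left(4 - 1\right) 2 X a = \left(4 - 1\right) 2 \left(-40\right) 24 = 3 \cdot 2 \left(-40\right) 24 = 6 \left(-40\right) 24 = \left(-240\right) 24 = -5760$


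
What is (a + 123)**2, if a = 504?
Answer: 393129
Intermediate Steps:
(a + 123)**2 = (504 + 123)**2 = 627**2 = 393129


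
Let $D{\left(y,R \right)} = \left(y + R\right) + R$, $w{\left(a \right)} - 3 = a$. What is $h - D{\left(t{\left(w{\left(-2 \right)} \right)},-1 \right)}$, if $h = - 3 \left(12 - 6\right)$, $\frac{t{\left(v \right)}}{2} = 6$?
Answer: $-28$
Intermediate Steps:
$w{\left(a \right)} = 3 + a$
$t{\left(v \right)} = 12$ ($t{\left(v \right)} = 2 \cdot 6 = 12$)
$D{\left(y,R \right)} = y + 2 R$ ($D{\left(y,R \right)} = \left(R + y\right) + R = y + 2 R$)
$h = -18$ ($h = \left(-3\right) 6 = -18$)
$h - D{\left(t{\left(w{\left(-2 \right)} \right)},-1 \right)} = -18 - \left(12 + 2 \left(-1\right)\right) = -18 - \left(12 - 2\right) = -18 - 10 = -28$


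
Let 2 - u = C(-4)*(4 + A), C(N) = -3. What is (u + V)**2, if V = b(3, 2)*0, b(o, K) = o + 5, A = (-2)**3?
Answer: 100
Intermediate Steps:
A = -8
b(o, K) = 5 + o
V = 0 (V = (5 + 3)*0 = 8*0 = 0)
u = -10 (u = 2 - (-3)*(4 - 8) = 2 - (-3)*(-4) = 2 - 1*12 = 2 - 12 = -10)
(u + V)**2 = (-10 + 0)**2 = (-10)**2 = 100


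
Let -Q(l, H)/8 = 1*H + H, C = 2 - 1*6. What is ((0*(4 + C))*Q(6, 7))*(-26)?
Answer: 0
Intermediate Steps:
C = -4 (C = 2 - 6 = -4)
Q(l, H) = -16*H (Q(l, H) = -8*(1*H + H) = -8*(H + H) = -16*H)
((0*(4 + C))*Q(6, 7))*(-26) = ((0*(4 - 4))*(-16*7))*(-26) = ((0*0)*(-112))*(-26) = (0*(-112))*(-26) = 0*(-26) = 0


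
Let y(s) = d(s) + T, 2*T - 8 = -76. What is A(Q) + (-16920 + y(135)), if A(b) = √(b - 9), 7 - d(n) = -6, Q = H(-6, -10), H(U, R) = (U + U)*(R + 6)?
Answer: -16941 + √39 ≈ -16935.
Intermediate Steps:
T = -34 (T = 4 + (½)*(-76) = 4 - 38 = -34)
H(U, R) = 2*U*(6 + R) (H(U, R) = (2*U)*(6 + R) = 2*U*(6 + R))
Q = 48 (Q = 2*(-6)*(6 - 10) = 2*(-6)*(-4) = 48)
d(n) = 13 (d(n) = 7 - 1*(-6) = 7 + 6 = 13)
y(s) = -21 (y(s) = 13 - 34 = -21)
A(b) = √(-9 + b)
A(Q) + (-16920 + y(135)) = √(-9 + 48) + (-16920 - 21) = √39 - 16941 = -16941 + √39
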